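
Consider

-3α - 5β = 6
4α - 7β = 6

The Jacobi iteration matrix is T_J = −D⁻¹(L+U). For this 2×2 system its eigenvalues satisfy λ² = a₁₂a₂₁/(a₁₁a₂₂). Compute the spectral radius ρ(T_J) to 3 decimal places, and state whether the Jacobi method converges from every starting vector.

a₁₂a₂₁/(a₁₁a₂₂) = (-5)·(4) / ((-3)·(-7)) = -0.952381
ρ = √|-0.952381| = √0.952381 = 0.976
ρ < 1, so Jacobi converges

0.976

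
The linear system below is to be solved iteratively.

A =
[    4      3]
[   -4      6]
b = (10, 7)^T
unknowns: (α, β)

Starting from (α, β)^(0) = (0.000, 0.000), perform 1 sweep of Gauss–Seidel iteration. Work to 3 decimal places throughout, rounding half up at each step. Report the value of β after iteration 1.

2.833

Iteration 1:
  α = (10 - (3)·0.000) / (4) = 2.500
  β = (7 - (-4)·2.500) / (6) = 2.833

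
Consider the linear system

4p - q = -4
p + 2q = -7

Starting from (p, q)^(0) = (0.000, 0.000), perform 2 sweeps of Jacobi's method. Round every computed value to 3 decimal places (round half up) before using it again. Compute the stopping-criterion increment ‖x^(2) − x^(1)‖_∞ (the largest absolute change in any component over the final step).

0.875

Iteration 1:
  p = (-4 - (-1)·0.000) / (4) = -1.000
  q = (-7 - (1)·0.000) / (2) = -3.500
Iteration 2:
  p = (-4 - (-1)·-3.500) / (4) = -1.875
  q = (-7 - (1)·-1.000) / (2) = -3.000
Change: (-0.875, 0.500) → max |·| = 0.875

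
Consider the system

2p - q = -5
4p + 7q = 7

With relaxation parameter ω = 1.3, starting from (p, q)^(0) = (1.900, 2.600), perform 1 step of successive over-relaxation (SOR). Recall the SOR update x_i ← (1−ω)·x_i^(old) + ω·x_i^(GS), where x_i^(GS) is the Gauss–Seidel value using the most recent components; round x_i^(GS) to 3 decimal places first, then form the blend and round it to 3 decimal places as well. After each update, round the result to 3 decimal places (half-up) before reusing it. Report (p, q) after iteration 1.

Iteration 1:
  p: GS value = (-5 - (-1)·2.600) / (2) = -1.200;  p ← (1−ω)·1.900 + ω·-1.200 = -2.130
  q: GS value = (7 - (4)·-2.130) / (7) = 2.217;  q ← (1−ω)·2.600 + ω·2.217 = 2.102

(-2.130, 2.102)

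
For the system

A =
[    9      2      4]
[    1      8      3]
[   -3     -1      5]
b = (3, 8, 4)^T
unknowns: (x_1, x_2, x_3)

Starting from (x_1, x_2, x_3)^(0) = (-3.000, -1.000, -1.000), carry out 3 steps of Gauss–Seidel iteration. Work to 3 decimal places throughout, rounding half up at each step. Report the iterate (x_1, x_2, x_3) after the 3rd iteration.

(0.014, 0.816, 0.972)

Iteration 1:
  x_1 = (3 - (2)·-1.000 - (4)·-1.000) / (9) = 1.000
  x_2 = (8 - (1)·1.000 - (3)·-1.000) / (8) = 1.250
  x_3 = (4 - (-3)·1.000 - (-1)·1.250) / (5) = 1.650
Iteration 2:
  x_1 = (3 - (2)·1.250 - (4)·1.650) / (9) = -0.678
  x_2 = (8 - (1)·-0.678 - (3)·1.650) / (8) = 0.466
  x_3 = (4 - (-3)·-0.678 - (-1)·0.466) / (5) = 0.486
Iteration 3:
  x_1 = (3 - (2)·0.466 - (4)·0.486) / (9) = 0.014
  x_2 = (8 - (1)·0.014 - (3)·0.486) / (8) = 0.816
  x_3 = (4 - (-3)·0.014 - (-1)·0.816) / (5) = 0.972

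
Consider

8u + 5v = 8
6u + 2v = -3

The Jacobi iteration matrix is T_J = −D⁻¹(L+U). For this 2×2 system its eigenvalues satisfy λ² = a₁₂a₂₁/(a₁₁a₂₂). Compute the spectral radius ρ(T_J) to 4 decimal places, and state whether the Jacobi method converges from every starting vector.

1.3693

a₁₂a₂₁/(a₁₁a₂₂) = (5)·(6) / ((8)·(2)) = 1.875000
ρ = √|1.875000| = √1.875000 = 1.3693
ρ > 1, so Jacobi diverges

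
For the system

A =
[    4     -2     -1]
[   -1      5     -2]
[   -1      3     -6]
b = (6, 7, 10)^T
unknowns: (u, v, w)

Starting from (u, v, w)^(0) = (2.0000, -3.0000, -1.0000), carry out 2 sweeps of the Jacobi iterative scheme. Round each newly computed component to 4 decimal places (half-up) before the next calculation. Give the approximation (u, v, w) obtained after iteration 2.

Iteration 1:
  u = (6 - (-2)·-3.0000 - (-1)·-1.0000) / (4) = -0.2500
  v = (7 - (-1)·2.0000 - (-2)·-1.0000) / (5) = 1.4000
  w = (10 - (-1)·2.0000 - (3)·-3.0000) / (-6) = -3.5000
Iteration 2:
  u = (6 - (-2)·1.4000 - (-1)·-3.5000) / (4) = 1.3250
  v = (7 - (-1)·-0.2500 - (-2)·-3.5000) / (5) = -0.0500
  w = (10 - (-1)·-0.2500 - (3)·1.4000) / (-6) = -0.9250

(1.3250, -0.0500, -0.9250)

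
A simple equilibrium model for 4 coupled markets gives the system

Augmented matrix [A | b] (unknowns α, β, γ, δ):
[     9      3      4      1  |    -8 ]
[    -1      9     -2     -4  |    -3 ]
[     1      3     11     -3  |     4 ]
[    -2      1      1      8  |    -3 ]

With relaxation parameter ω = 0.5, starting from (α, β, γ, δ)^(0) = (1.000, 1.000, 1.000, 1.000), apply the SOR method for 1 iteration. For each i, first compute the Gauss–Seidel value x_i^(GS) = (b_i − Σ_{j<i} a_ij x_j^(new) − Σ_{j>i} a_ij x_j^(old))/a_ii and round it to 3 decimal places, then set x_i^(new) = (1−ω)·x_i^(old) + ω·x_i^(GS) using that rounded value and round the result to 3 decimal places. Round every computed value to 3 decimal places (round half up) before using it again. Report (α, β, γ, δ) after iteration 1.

Iteration 1:
  α: GS value = (-8 - (3)·1.000 - (4)·1.000 - (1)·1.000) / (9) = -1.778;  α ← (1−ω)·1.000 + ω·-1.778 = -0.389
  β: GS value = (-3 - (-1)·-0.389 - (-2)·1.000 - (-4)·1.000) / (9) = 0.290;  β ← (1−ω)·1.000 + ω·0.290 = 0.645
  γ: GS value = (4 - (1)·-0.389 - (3)·0.645 - (-3)·1.000) / (11) = 0.496;  γ ← (1−ω)·1.000 + ω·0.496 = 0.748
  δ: GS value = (-3 - (-2)·-0.389 - (1)·0.645 - (1)·0.748) / (8) = -0.646;  δ ← (1−ω)·1.000 + ω·-0.646 = 0.177

(-0.389, 0.645, 0.748, 0.177)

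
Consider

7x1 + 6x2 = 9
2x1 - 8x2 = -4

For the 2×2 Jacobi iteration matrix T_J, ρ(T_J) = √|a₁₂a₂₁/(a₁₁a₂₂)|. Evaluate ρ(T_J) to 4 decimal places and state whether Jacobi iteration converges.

0.4629

a₁₂a₂₁/(a₁₁a₂₂) = (6)·(2) / ((7)·(-8)) = -0.214286
ρ = √|-0.214286| = √0.214286 = 0.4629
ρ < 1, so Jacobi converges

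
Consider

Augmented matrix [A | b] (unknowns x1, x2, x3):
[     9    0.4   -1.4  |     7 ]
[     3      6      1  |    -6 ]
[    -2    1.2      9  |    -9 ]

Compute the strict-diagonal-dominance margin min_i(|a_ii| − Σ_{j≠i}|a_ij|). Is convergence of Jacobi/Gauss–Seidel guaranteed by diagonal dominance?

row 1: |9| − (0.4+1.4) = 7.2
row 2: |6| − (3+1) = 2
row 3: |9| − (2+1.2) = 5.8
minimum over rows = 2 → strictly diagonally dominant (convergence guaranteed)

2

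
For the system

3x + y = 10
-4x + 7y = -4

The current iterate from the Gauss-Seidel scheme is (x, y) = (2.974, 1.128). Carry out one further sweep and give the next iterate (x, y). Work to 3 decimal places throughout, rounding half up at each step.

One sweep:
  x = (10 - (1)·1.128) / (3) = 2.957
  y = (-4 - (-4)·2.957) / (7) = 1.118

(2.957, 1.118)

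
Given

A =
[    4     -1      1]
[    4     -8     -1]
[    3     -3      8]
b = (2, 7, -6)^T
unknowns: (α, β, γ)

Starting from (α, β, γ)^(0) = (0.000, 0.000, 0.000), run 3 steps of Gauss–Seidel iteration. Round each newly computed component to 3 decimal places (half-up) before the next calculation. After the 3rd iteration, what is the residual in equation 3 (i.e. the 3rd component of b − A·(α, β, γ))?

Iteration 1:
  α = (2 - (-1)·0.000 - (1)·0.000) / (4) = 0.500
  β = (7 - (4)·0.500 - (-1)·0.000) / (-8) = -0.625
  γ = (-6 - (3)·0.500 - (-3)·-0.625) / (8) = -1.172
Iteration 2:
  α = (2 - (-1)·-0.625 - (1)·-1.172) / (4) = 0.637
  β = (7 - (4)·0.637 - (-1)·-1.172) / (-8) = -0.410
  γ = (-6 - (3)·0.637 - (-3)·-0.410) / (8) = -1.143
Iteration 3:
  α = (2 - (-1)·-0.410 - (1)·-1.143) / (4) = 0.683
  β = (7 - (4)·0.683 - (-1)·-1.143) / (-8) = -0.391
  γ = (-6 - (3)·0.683 - (-3)·-0.391) / (8) = -1.153
Residual b − A·x = (0.030, -0.013, 0.002)

0.002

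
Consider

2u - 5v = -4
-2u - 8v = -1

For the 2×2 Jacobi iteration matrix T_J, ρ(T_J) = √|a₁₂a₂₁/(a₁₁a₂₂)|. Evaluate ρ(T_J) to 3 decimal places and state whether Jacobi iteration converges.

0.791

a₁₂a₂₁/(a₁₁a₂₂) = (-5)·(-2) / ((2)·(-8)) = -0.625000
ρ = √|-0.625000| = √0.625000 = 0.791
ρ < 1, so Jacobi converges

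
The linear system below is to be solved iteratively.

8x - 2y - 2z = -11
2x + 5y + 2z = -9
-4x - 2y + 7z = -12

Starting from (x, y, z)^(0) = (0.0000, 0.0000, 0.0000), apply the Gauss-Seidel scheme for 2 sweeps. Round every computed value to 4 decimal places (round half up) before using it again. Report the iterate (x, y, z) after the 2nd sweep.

(-2.4018, 0.3036, -3.0000)

Iteration 1:
  x = (-11 - (-2)·0.0000 - (-2)·0.0000) / (8) = -1.3750
  y = (-9 - (2)·-1.3750 - (2)·0.0000) / (5) = -1.2500
  z = (-12 - (-4)·-1.3750 - (-2)·-1.2500) / (7) = -2.8571
Iteration 2:
  x = (-11 - (-2)·-1.2500 - (-2)·-2.8571) / (8) = -2.4018
  y = (-9 - (2)·-2.4018 - (2)·-2.8571) / (5) = 0.3036
  z = (-12 - (-4)·-2.4018 - (-2)·0.3036) / (7) = -3.0000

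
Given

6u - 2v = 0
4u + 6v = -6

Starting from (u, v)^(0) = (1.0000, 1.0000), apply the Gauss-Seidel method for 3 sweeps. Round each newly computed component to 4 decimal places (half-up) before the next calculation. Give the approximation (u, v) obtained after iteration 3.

(-0.2428, -0.8381)

Iteration 1:
  u = (0 - (-2)·1.0000) / (6) = 0.3333
  v = (-6 - (4)·0.3333) / (6) = -1.2222
Iteration 2:
  u = (0 - (-2)·-1.2222) / (6) = -0.4074
  v = (-6 - (4)·-0.4074) / (6) = -0.7284
Iteration 3:
  u = (0 - (-2)·-0.7284) / (6) = -0.2428
  v = (-6 - (4)·-0.2428) / (6) = -0.8381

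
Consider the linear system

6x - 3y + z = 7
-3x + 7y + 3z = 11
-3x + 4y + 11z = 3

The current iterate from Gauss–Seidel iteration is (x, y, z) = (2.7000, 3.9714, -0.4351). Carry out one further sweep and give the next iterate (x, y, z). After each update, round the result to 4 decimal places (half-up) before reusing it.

(3.2249, 3.1400, 0.0104)

One sweep:
  x = (7 - (-3)·3.9714 - (1)·-0.4351) / (6) = 3.2249
  y = (11 - (-3)·3.2249 - (3)·-0.4351) / (7) = 3.1400
  z = (3 - (-3)·3.2249 - (4)·3.1400) / (11) = 0.0104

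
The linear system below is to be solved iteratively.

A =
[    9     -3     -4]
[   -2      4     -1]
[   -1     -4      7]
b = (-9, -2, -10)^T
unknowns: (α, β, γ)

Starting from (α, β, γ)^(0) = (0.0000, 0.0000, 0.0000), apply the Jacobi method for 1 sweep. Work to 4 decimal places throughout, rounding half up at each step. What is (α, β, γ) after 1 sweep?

(-1.0000, -0.5000, -1.4286)

Iteration 1:
  α = (-9 - (-3)·0.0000 - (-4)·0.0000) / (9) = -1.0000
  β = (-2 - (-2)·0.0000 - (-1)·0.0000) / (4) = -0.5000
  γ = (-10 - (-1)·0.0000 - (-4)·0.0000) / (7) = -1.4286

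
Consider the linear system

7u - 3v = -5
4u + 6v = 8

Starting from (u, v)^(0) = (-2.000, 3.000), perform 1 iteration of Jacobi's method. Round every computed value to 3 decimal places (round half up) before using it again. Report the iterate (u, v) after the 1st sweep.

(0.571, 2.667)

Iteration 1:
  u = (-5 - (-3)·3.000) / (7) = 0.571
  v = (8 - (4)·-2.000) / (6) = 2.667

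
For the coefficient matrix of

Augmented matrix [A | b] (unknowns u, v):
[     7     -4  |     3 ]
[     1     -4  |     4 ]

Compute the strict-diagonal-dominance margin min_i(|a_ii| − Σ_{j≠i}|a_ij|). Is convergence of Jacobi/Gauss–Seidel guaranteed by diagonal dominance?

row 1: |7| − (4) = 3
row 2: |-4| − (1) = 3
minimum over rows = 3 → strictly diagonally dominant (convergence guaranteed)

3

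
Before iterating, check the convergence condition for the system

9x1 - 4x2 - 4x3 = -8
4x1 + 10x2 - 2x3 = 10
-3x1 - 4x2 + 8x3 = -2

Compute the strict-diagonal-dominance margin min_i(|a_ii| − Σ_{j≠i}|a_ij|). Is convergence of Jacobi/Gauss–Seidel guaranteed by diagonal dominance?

1

row 1: |9| − (4+4) = 1
row 2: |10| − (4+2) = 4
row 3: |8| − (3+4) = 1
minimum over rows = 1 → strictly diagonally dominant (convergence guaranteed)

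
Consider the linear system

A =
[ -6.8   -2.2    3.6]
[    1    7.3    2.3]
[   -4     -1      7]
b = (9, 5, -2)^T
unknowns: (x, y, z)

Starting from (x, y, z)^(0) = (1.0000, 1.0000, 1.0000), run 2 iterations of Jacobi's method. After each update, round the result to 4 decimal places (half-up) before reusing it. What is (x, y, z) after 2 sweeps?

(-1.1720, 0.7030, -0.8911)

Iteration 1:
  x = (9 - (-2.2)·1.0000 - (3.6)·1.0000) / (-6.8) = -1.1176
  y = (5 - (1)·1.0000 - (2.3)·1.0000) / (7.3) = 0.2329
  z = (-2 - (-4)·1.0000 - (-1)·1.0000) / (7) = 0.4286
Iteration 2:
  x = (9 - (-2.2)·0.2329 - (3.6)·0.4286) / (-6.8) = -1.1720
  y = (5 - (1)·-1.1176 - (2.3)·0.4286) / (7.3) = 0.7030
  z = (-2 - (-4)·-1.1176 - (-1)·0.2329) / (7) = -0.8911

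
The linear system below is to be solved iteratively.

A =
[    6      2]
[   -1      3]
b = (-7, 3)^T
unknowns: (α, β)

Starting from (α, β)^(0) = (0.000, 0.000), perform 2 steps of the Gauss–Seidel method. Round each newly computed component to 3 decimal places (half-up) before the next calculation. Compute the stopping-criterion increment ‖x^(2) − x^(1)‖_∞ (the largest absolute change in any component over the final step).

0.203

Iteration 1:
  α = (-7 - (2)·0.000) / (6) = -1.167
  β = (3 - (-1)·-1.167) / (3) = 0.611
Iteration 2:
  α = (-7 - (2)·0.611) / (6) = -1.370
  β = (3 - (-1)·-1.370) / (3) = 0.543
Change: (-0.203, -0.068) → max |·| = 0.203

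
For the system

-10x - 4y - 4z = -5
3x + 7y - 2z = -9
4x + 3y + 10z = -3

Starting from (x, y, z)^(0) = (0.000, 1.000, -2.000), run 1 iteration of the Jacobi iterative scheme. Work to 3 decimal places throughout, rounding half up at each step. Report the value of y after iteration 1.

-1.857

Iteration 1:
  x = (-5 - (-4)·1.000 - (-4)·-2.000) / (-10) = 0.900
  y = (-9 - (3)·0.000 - (-2)·-2.000) / (7) = -1.857
  z = (-3 - (4)·0.000 - (3)·1.000) / (10) = -0.600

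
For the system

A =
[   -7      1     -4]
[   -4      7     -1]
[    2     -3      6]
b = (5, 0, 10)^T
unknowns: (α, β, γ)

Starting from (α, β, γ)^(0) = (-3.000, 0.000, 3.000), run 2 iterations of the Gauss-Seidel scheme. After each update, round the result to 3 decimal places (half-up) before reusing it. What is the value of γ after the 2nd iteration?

1.904

Iteration 1:
  α = (5 - (1)·0.000 - (-4)·3.000) / (-7) = -2.429
  β = (0 - (-4)·-2.429 - (-1)·3.000) / (7) = -0.959
  γ = (10 - (2)·-2.429 - (-3)·-0.959) / (6) = 1.997
Iteration 2:
  α = (5 - (1)·-0.959 - (-4)·1.997) / (-7) = -1.992
  β = (0 - (-4)·-1.992 - (-1)·1.997) / (7) = -0.853
  γ = (10 - (2)·-1.992 - (-3)·-0.853) / (6) = 1.904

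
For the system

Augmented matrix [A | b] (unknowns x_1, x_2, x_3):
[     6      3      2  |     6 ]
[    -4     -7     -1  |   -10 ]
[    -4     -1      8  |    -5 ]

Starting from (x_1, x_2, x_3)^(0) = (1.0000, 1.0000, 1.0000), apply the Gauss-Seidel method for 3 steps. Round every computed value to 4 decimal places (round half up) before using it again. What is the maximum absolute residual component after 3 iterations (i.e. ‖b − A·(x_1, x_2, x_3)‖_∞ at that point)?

0.0381

Iteration 1:
  x_1 = (6 - (3)·1.0000 - (2)·1.0000) / (6) = 0.1667
  x_2 = (-10 - (-4)·0.1667 - (-1)·1.0000) / (-7) = 1.1905
  x_3 = (-5 - (-4)·0.1667 - (-1)·1.1905) / (8) = -0.3928
Iteration 2:
  x_1 = (6 - (3)·1.1905 - (2)·-0.3928) / (6) = 0.5357
  x_2 = (-10 - (-4)·0.5357 - (-1)·-0.3928) / (-7) = 1.1786
  x_3 = (-5 - (-4)·0.5357 - (-1)·1.1786) / (8) = -0.2098
Iteration 3:
  x_1 = (6 - (3)·1.1786 - (2)·-0.2098) / (6) = 0.4806
  x_2 = (-10 - (-4)·0.4806 - (-1)·-0.2098) / (-7) = 1.1839
  x_3 = (-5 - (-4)·0.4806 - (-1)·1.1839) / (8) = -0.2367
Residual b − A·x = (0.0381, -0.0270, -0.0001); ∞-norm = 0.0381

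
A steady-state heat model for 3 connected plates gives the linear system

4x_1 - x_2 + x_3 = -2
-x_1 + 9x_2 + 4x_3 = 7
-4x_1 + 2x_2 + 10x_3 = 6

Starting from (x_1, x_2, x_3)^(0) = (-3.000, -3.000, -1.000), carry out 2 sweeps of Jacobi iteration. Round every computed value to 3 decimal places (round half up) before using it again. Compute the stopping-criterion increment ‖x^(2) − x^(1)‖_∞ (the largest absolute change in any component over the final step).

Iteration 1:
  x_1 = (-2 - (-1)·-3.000 - (1)·-1.000) / (4) = -1.000
  x_2 = (7 - (-1)·-3.000 - (4)·-1.000) / (9) = 0.889
  x_3 = (6 - (-4)·-3.000 - (2)·-3.000) / (10) = 0.000
Iteration 2:
  x_1 = (-2 - (-1)·0.889 - (1)·0.000) / (4) = -0.278
  x_2 = (7 - (-1)·-1.000 - (4)·0.000) / (9) = 0.667
  x_3 = (6 - (-4)·-1.000 - (2)·0.889) / (10) = 0.022
Change: (0.722, -0.222, 0.022) → max |·| = 0.722

0.722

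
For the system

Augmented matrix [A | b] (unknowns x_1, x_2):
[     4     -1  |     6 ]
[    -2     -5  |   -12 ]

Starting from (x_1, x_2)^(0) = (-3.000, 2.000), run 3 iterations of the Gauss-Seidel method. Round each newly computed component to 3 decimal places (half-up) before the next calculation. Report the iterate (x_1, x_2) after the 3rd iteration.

(1.910, 1.636)

Iteration 1:
  x_1 = (6 - (-1)·2.000) / (4) = 2.000
  x_2 = (-12 - (-2)·2.000) / (-5) = 1.600
Iteration 2:
  x_1 = (6 - (-1)·1.600) / (4) = 1.900
  x_2 = (-12 - (-2)·1.900) / (-5) = 1.640
Iteration 3:
  x_1 = (6 - (-1)·1.640) / (4) = 1.910
  x_2 = (-12 - (-2)·1.910) / (-5) = 1.636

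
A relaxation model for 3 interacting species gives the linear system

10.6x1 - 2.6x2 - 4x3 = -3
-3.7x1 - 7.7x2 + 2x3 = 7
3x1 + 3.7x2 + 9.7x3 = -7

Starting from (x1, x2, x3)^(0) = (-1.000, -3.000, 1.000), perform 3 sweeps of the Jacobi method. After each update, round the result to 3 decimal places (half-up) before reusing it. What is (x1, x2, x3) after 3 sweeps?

Iteration 1:
  x1 = (-3 - (-2.6)·-3.000 - (-4)·1.000) / (10.6) = -0.642
  x2 = (7 - (-3.7)·-1.000 - (2)·1.000) / (-7.7) = -0.169
  x3 = (-7 - (3)·-1.000 - (3.7)·-3.000) / (9.7) = 0.732
Iteration 2:
  x1 = (-3 - (-2.6)·-0.169 - (-4)·0.732) / (10.6) = -0.048
  x2 = (7 - (-3.7)·-0.642 - (2)·0.732) / (-7.7) = -0.410
  x3 = (-7 - (3)·-0.642 - (3.7)·-0.169) / (9.7) = -0.459
Iteration 3:
  x1 = (-3 - (-2.6)·-0.410 - (-4)·-0.459) / (10.6) = -0.557
  x2 = (7 - (-3.7)·-0.048 - (2)·-0.459) / (-7.7) = -1.005
  x3 = (-7 - (3)·-0.048 - (3.7)·-0.410) / (9.7) = -0.550

(-0.557, -1.005, -0.550)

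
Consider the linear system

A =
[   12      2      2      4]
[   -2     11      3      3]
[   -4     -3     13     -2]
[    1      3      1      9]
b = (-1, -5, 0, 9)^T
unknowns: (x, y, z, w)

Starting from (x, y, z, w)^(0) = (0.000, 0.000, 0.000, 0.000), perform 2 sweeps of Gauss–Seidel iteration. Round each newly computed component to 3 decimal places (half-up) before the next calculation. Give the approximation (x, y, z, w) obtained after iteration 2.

Iteration 1:
  x = (-1 - (2)·0.000 - (2)·0.000 - (4)·0.000) / (12) = -0.083
  y = (-5 - (-2)·-0.083 - (3)·0.000 - (3)·0.000) / (11) = -0.470
  z = (0 - (-4)·-0.083 - (-3)·-0.470 - (-2)·0.000) / (13) = -0.134
  w = (9 - (1)·-0.083 - (3)·-0.470 - (1)·-0.134) / (9) = 1.181
Iteration 2:
  x = (-1 - (2)·-0.470 - (2)·-0.134 - (4)·1.181) / (12) = -0.376
  y = (-5 - (-2)·-0.376 - (3)·-0.134 - (3)·1.181) / (11) = -0.808
  z = (0 - (-4)·-0.376 - (-3)·-0.808 - (-2)·1.181) / (13) = -0.120
  w = (9 - (1)·-0.376 - (3)·-0.808 - (1)·-0.120) / (9) = 1.324

(-0.376, -0.808, -0.120, 1.324)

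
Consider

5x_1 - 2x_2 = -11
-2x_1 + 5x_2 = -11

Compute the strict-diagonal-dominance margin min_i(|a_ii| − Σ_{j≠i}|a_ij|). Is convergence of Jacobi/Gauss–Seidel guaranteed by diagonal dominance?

row 1: |5| − (2) = 3
row 2: |5| − (2) = 3
minimum over rows = 3 → strictly diagonally dominant (convergence guaranteed)

3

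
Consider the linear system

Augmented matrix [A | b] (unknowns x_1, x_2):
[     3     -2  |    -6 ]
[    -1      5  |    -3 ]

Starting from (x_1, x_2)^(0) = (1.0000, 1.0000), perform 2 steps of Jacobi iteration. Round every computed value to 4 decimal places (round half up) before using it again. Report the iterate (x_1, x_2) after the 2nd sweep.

Iteration 1:
  x_1 = (-6 - (-2)·1.0000) / (3) = -1.3333
  x_2 = (-3 - (-1)·1.0000) / (5) = -0.4000
Iteration 2:
  x_1 = (-6 - (-2)·-0.4000) / (3) = -2.2667
  x_2 = (-3 - (-1)·-1.3333) / (5) = -0.8667

(-2.2667, -0.8667)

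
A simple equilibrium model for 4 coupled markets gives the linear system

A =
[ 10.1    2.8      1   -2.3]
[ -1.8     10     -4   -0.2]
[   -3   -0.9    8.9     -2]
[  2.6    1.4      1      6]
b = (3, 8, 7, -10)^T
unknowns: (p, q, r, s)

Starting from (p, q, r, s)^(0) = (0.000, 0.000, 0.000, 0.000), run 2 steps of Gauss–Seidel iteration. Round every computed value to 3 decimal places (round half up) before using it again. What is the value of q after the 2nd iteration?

1.051

Iteration 1:
  p = (3 - (2.8)·0.000 - (1)·0.000 - (-2.3)·0.000) / (10.1) = 0.297
  q = (8 - (-1.8)·0.297 - (-4)·0.000 - (-0.2)·0.000) / (10) = 0.853
  r = (7 - (-3)·0.297 - (-0.9)·0.853 - (-2)·0.000) / (8.9) = 0.973
  s = (-10 - (2.6)·0.297 - (1.4)·0.853 - (1)·0.973) / (6) = -2.157
Iteration 2:
  p = (3 - (2.8)·0.853 - (1)·0.973 - (-2.3)·-2.157) / (10.1) = -0.527
  q = (8 - (-1.8)·-0.527 - (-4)·0.973 - (-0.2)·-2.157) / (10) = 1.051
  r = (7 - (-3)·-0.527 - (-0.9)·1.051 - (-2)·-2.157) / (8.9) = 0.230
  s = (-10 - (2.6)·-0.527 - (1.4)·1.051 - (1)·0.230) / (6) = -1.722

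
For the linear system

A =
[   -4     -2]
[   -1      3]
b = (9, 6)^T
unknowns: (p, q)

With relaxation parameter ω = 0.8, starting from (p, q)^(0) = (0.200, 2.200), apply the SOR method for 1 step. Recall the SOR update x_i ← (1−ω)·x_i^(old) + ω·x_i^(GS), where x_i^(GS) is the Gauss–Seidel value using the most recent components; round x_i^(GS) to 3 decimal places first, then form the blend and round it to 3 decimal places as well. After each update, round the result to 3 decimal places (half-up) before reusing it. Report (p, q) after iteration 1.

Iteration 1:
  p: GS value = (9 - (-2)·2.200) / (-4) = -3.350;  p ← (1−ω)·0.200 + ω·-3.350 = -2.640
  q: GS value = (6 - (-1)·-2.640) / (3) = 1.120;  q ← (1−ω)·2.200 + ω·1.120 = 1.336

(-2.640, 1.336)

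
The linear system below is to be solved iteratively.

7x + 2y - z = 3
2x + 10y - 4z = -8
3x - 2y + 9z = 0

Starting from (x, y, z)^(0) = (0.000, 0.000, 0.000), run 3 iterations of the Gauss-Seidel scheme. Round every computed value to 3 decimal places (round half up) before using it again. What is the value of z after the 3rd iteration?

-0.470

Iteration 1:
  x = (3 - (2)·0.000 - (-1)·0.000) / (7) = 0.429
  y = (-8 - (2)·0.429 - (-4)·0.000) / (10) = -0.886
  z = (0 - (3)·0.429 - (-2)·-0.886) / (9) = -0.340
Iteration 2:
  x = (3 - (2)·-0.886 - (-1)·-0.340) / (7) = 0.633
  y = (-8 - (2)·0.633 - (-4)·-0.340) / (10) = -1.063
  z = (0 - (3)·0.633 - (-2)·-1.063) / (9) = -0.447
Iteration 3:
  x = (3 - (2)·-1.063 - (-1)·-0.447) / (7) = 0.668
  y = (-8 - (2)·0.668 - (-4)·-0.447) / (10) = -1.112
  z = (0 - (3)·0.668 - (-2)·-1.112) / (9) = -0.470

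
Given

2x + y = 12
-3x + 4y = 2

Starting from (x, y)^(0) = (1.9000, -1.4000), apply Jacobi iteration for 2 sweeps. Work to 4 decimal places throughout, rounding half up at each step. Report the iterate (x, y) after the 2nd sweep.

(5.0375, 5.5250)

Iteration 1:
  x = (12 - (1)·-1.4000) / (2) = 6.7000
  y = (2 - (-3)·1.9000) / (4) = 1.9250
Iteration 2:
  x = (12 - (1)·1.9250) / (2) = 5.0375
  y = (2 - (-3)·6.7000) / (4) = 5.5250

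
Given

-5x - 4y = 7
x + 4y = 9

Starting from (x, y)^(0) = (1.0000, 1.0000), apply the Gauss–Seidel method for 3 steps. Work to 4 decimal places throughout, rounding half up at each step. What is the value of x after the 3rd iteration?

-3.9280

Iteration 1:
  x = (7 - (-4)·1.0000) / (-5) = -2.2000
  y = (9 - (1)·-2.2000) / (4) = 2.8000
Iteration 2:
  x = (7 - (-4)·2.8000) / (-5) = -3.6400
  y = (9 - (1)·-3.6400) / (4) = 3.1600
Iteration 3:
  x = (7 - (-4)·3.1600) / (-5) = -3.9280
  y = (9 - (1)·-3.9280) / (4) = 3.2320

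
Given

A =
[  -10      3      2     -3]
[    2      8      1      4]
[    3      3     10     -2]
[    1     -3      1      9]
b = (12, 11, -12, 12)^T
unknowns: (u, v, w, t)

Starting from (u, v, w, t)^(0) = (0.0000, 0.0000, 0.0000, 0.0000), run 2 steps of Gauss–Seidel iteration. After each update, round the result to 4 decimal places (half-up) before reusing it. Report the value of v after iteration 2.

Iteration 1:
  u = (12 - (3)·0.0000 - (2)·0.0000 - (-3)·0.0000) / (-10) = -1.2000
  v = (11 - (2)·-1.2000 - (1)·0.0000 - (4)·0.0000) / (8) = 1.6750
  w = (-12 - (3)·-1.2000 - (3)·1.6750 - (-2)·0.0000) / (10) = -1.3425
  t = (12 - (1)·-1.2000 - (-3)·1.6750 - (1)·-1.3425) / (9) = 2.1742
Iteration 2:
  u = (12 - (3)·1.6750 - (2)·-1.3425 - (-3)·2.1742) / (-10) = -1.6183
  v = (11 - (2)·-1.6183 - (1)·-1.3425 - (4)·2.1742) / (8) = 0.8603
  w = (-12 - (3)·-1.6183 - (3)·0.8603 - (-2)·2.1742) / (10) = -0.5378
  t = (12 - (1)·-1.6183 - (-3)·0.8603 - (1)·-0.5378) / (9) = 1.8597

0.8603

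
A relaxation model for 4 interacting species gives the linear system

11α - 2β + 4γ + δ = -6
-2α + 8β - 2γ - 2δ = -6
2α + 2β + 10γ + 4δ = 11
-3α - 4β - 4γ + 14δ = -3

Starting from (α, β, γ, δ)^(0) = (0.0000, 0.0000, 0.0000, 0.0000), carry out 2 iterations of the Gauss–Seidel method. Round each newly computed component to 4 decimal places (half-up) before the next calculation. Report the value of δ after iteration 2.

-0.2372

Iteration 1:
  α = (-6 - (-2)·0.0000 - (4)·0.0000 - (1)·0.0000) / (11) = -0.5455
  β = (-6 - (-2)·-0.5455 - (-2)·0.0000 - (-2)·0.0000) / (8) = -0.8864
  γ = (11 - (2)·-0.5455 - (2)·-0.8864 - (4)·0.0000) / (10) = 1.3864
  δ = (-3 - (-3)·-0.5455 - (-4)·-0.8864 - (-4)·1.3864) / (14) = -0.1883
Iteration 2:
  α = (-6 - (-2)·-0.8864 - (4)·1.3864 - (1)·-0.1883) / (11) = -1.1936
  β = (-6 - (-2)·-1.1936 - (-2)·1.3864 - (-2)·-0.1883) / (8) = -0.7489
  γ = (11 - (2)·-1.1936 - (2)·-0.7489 - (4)·-0.1883) / (10) = 1.5638
  δ = (-3 - (-3)·-1.1936 - (-4)·-0.7489 - (-4)·1.5638) / (14) = -0.2372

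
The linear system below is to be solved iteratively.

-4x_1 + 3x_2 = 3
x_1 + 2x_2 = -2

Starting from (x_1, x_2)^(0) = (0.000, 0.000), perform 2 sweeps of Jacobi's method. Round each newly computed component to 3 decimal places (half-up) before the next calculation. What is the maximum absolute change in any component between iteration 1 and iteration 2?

0.750

Iteration 1:
  x_1 = (3 - (3)·0.000) / (-4) = -0.750
  x_2 = (-2 - (1)·0.000) / (2) = -1.000
Iteration 2:
  x_1 = (3 - (3)·-1.000) / (-4) = -1.500
  x_2 = (-2 - (1)·-0.750) / (2) = -0.625
Change: (-0.750, 0.375) → max |·| = 0.750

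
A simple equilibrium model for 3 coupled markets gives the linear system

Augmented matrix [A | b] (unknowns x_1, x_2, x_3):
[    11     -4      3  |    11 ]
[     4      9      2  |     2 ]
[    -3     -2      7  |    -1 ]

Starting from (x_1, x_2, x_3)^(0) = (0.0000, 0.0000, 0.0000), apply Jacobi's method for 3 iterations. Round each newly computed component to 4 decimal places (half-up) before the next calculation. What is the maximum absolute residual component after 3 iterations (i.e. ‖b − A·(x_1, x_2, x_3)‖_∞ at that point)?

1.2707

Iteration 1:
  x_1 = (11 - (-4)·0.0000 - (3)·0.0000) / (11) = 1.0000
  x_2 = (2 - (4)·0.0000 - (2)·0.0000) / (9) = 0.2222
  x_3 = (-1 - (-3)·0.0000 - (-2)·0.0000) / (7) = -0.1429
Iteration 2:
  x_1 = (11 - (-4)·0.2222 - (3)·-0.1429) / (11) = 1.1198
  x_2 = (2 - (4)·1.0000 - (2)·-0.1429) / (9) = -0.1905
  x_3 = (-1 - (-3)·1.0000 - (-2)·0.2222) / (7) = 0.3492
Iteration 3:
  x_1 = (11 - (-4)·-0.1905 - (3)·0.3492) / (11) = 0.8355
  x_2 = (2 - (4)·1.1198 - (2)·0.3492) / (9) = -0.3531
  x_3 = (-1 - (-3)·1.1198 - (-2)·-0.1905) / (7) = 0.2826
Residual b − A·x = (-0.4507, 1.2707, -1.1779); ∞-norm = 1.2707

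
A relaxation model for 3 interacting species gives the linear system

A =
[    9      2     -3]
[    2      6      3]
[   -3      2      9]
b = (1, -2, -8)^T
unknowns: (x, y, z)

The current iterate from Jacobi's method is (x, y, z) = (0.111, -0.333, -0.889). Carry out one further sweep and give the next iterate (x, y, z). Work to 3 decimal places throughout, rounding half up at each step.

One sweep:
  x = (1 - (2)·-0.333 - (-3)·-0.889) / (9) = -0.111
  y = (-2 - (2)·0.111 - (3)·-0.889) / (6) = 0.074
  z = (-8 - (-3)·0.111 - (2)·-0.333) / (9) = -0.778

(-0.111, 0.074, -0.778)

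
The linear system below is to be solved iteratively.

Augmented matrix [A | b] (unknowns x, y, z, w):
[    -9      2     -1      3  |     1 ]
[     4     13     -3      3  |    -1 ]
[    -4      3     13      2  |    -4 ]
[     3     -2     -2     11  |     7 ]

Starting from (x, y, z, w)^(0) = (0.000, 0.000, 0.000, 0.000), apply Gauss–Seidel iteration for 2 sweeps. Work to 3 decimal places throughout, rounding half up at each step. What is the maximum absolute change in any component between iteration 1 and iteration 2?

0.284

Iteration 1:
  x = (1 - (2)·0.000 - (-1)·0.000 - (3)·0.000) / (-9) = -0.111
  y = (-1 - (4)·-0.111 - (-3)·0.000 - (3)·0.000) / (13) = -0.043
  z = (-4 - (-4)·-0.111 - (3)·-0.043 - (2)·0.000) / (13) = -0.332
  w = (7 - (3)·-0.111 - (-2)·-0.043 - (-2)·-0.332) / (11) = 0.598
Iteration 2:
  x = (1 - (2)·-0.043 - (-1)·-0.332 - (3)·0.598) / (-9) = 0.116
  y = (-1 - (4)·0.116 - (-3)·-0.332 - (3)·0.598) / (13) = -0.327
  z = (-4 - (-4)·0.116 - (3)·-0.327 - (2)·0.598) / (13) = -0.289
  w = (7 - (3)·0.116 - (-2)·-0.327 - (-2)·-0.289) / (11) = 0.493
Change: (0.227, -0.284, 0.043, -0.105) → max |·| = 0.284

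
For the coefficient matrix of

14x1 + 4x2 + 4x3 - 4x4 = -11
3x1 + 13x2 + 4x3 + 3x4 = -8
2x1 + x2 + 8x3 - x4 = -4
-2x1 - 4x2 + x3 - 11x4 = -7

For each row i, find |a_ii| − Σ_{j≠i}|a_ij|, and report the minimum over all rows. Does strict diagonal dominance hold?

2

row 1: |14| − (4+4+4) = 2
row 2: |13| − (3+4+3) = 3
row 3: |8| − (2+1+1) = 4
row 4: |-11| − (2+4+1) = 4
minimum over rows = 2 → strictly diagonally dominant (convergence guaranteed)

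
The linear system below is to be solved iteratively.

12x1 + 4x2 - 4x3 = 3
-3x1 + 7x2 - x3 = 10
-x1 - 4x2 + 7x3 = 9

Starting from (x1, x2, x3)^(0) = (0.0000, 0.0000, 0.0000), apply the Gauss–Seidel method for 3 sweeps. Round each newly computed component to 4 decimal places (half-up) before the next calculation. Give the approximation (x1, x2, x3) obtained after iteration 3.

(0.4232, 1.9620, 2.4673)

Iteration 1:
  x1 = (3 - (4)·0.0000 - (-4)·0.0000) / (12) = 0.2500
  x2 = (10 - (-3)·0.2500 - (-1)·0.0000) / (7) = 1.5357
  x3 = (9 - (-1)·0.2500 - (-4)·1.5357) / (7) = 2.1990
Iteration 2:
  x1 = (3 - (4)·1.5357 - (-4)·2.1990) / (12) = 0.4711
  x2 = (10 - (-3)·0.4711 - (-1)·2.1990) / (7) = 1.9446
  x3 = (9 - (-1)·0.4711 - (-4)·1.9446) / (7) = 2.4642
Iteration 3:
  x1 = (3 - (4)·1.9446 - (-4)·2.4642) / (12) = 0.4232
  x2 = (10 - (-3)·0.4232 - (-1)·2.4642) / (7) = 1.9620
  x3 = (9 - (-1)·0.4232 - (-4)·1.9620) / (7) = 2.4673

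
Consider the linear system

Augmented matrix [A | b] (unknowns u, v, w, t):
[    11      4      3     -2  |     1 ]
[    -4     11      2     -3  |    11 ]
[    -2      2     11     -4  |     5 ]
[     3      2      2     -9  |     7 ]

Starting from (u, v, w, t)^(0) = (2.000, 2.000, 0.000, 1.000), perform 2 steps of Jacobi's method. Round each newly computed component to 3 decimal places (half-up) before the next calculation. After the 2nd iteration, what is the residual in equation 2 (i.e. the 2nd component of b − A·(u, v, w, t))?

Iteration 1:
  u = (1 - (4)·2.000 - (3)·0.000 - (-2)·1.000) / (11) = -0.455
  v = (11 - (-4)·2.000 - (2)·0.000 - (-3)·1.000) / (11) = 2.000
  w = (5 - (-2)·2.000 - (2)·2.000 - (-4)·1.000) / (11) = 0.818
  t = (7 - (3)·2.000 - (2)·2.000 - (2)·0.000) / (-9) = 0.333
Iteration 2:
  u = (1 - (4)·2.000 - (3)·0.818 - (-2)·0.333) / (11) = -0.799
  v = (11 - (-4)·-0.455 - (2)·0.818 - (-3)·0.333) / (11) = 0.777
  w = (5 - (-2)·-0.455 - (2)·2.000 - (-4)·0.333) / (11) = 0.129
  t = (7 - (3)·-0.455 - (2)·2.000 - (2)·0.818) / (-9) = -0.303
Residual b − A·x = (5.688, -1.910, -0.783, 4.858)

-1.910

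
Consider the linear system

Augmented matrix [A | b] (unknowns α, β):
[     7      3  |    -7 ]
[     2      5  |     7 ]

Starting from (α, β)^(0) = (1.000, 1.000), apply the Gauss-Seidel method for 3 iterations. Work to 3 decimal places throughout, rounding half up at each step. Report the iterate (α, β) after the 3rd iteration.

Iteration 1:
  α = (-7 - (3)·1.000) / (7) = -1.429
  β = (7 - (2)·-1.429) / (5) = 1.972
Iteration 2:
  α = (-7 - (3)·1.972) / (7) = -1.845
  β = (7 - (2)·-1.845) / (5) = 2.138
Iteration 3:
  α = (-7 - (3)·2.138) / (7) = -1.916
  β = (7 - (2)·-1.916) / (5) = 2.166

(-1.916, 2.166)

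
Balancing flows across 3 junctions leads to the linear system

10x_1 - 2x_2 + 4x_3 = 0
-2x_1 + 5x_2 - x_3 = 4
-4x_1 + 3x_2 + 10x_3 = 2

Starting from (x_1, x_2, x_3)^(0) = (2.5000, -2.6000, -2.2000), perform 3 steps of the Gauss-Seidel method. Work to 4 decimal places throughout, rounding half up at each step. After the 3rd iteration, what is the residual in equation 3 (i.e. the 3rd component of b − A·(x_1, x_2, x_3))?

Iteration 1:
  x_1 = (0 - (-2)·-2.6000 - (4)·-2.2000) / (10) = 0.3600
  x_2 = (4 - (-2)·0.3600 - (-1)·-2.2000) / (5) = 0.5040
  x_3 = (2 - (-4)·0.3600 - (3)·0.5040) / (10) = 0.1928
Iteration 2:
  x_1 = (0 - (-2)·0.5040 - (4)·0.1928) / (10) = 0.0237
  x_2 = (4 - (-2)·0.0237 - (-1)·0.1928) / (5) = 0.8480
  x_3 = (2 - (-4)·0.0237 - (3)·0.8480) / (10) = -0.0449
Iteration 3:
  x_1 = (0 - (-2)·0.8480 - (4)·-0.0449) / (10) = 0.1876
  x_2 = (4 - (-2)·0.1876 - (-1)·-0.0449) / (5) = 0.8661
  x_3 = (2 - (-4)·0.1876 - (3)·0.8661) / (10) = 0.0152
Residual b − A·x = (-0.2046, 0.0599, 0.0001)

0.0001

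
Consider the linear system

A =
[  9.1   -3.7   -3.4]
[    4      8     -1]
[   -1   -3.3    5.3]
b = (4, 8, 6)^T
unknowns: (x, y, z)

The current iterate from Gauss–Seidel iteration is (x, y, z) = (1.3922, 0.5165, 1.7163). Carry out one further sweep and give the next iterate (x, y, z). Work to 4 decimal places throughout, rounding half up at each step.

(1.2908, 0.5691, 1.7300)

One sweep:
  x = (4 - (-3.7)·0.5165 - (-3.4)·1.7163) / (9.1) = 1.2908
  y = (8 - (4)·1.2908 - (-1)·1.7163) / (8) = 0.5691
  z = (6 - (-1)·1.2908 - (-3.3)·0.5691) / (5.3) = 1.7300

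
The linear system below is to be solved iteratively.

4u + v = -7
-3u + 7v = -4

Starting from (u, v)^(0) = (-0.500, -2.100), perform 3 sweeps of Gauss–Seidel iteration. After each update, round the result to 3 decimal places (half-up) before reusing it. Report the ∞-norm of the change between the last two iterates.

0.027

Iteration 1:
  u = (-7 - (1)·-2.100) / (4) = -1.225
  v = (-4 - (-3)·-1.225) / (7) = -1.096
Iteration 2:
  u = (-7 - (1)·-1.096) / (4) = -1.476
  v = (-4 - (-3)·-1.476) / (7) = -1.204
Iteration 3:
  u = (-7 - (1)·-1.204) / (4) = -1.449
  v = (-4 - (-3)·-1.449) / (7) = -1.192
Change: (0.027, 0.012) → max |·| = 0.027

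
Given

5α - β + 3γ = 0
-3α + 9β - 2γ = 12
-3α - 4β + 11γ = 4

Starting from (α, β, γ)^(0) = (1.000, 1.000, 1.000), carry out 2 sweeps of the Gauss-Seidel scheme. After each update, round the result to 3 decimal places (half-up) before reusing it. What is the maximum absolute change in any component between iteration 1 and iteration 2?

0.221

Iteration 1:
  α = (0 - (-1)·1.000 - (3)·1.000) / (5) = -0.400
  β = (12 - (-3)·-0.400 - (-2)·1.000) / (9) = 1.422
  γ = (4 - (-3)·-0.400 - (-4)·1.422) / (11) = 0.772
Iteration 2:
  α = (0 - (-1)·1.422 - (3)·0.772) / (5) = -0.179
  β = (12 - (-3)·-0.179 - (-2)·0.772) / (9) = 1.445
  γ = (4 - (-3)·-0.179 - (-4)·1.445) / (11) = 0.840
Change: (0.221, 0.023, 0.068) → max |·| = 0.221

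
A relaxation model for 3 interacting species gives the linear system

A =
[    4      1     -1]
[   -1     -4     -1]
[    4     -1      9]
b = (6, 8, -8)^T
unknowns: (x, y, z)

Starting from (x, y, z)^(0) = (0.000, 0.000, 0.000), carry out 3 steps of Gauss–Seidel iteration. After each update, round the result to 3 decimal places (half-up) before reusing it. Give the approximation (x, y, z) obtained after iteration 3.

(1.530, -1.924, -1.783)

Iteration 1:
  x = (6 - (1)·0.000 - (-1)·0.000) / (4) = 1.500
  y = (8 - (-1)·1.500 - (-1)·0.000) / (-4) = -2.375
  z = (-8 - (4)·1.500 - (-1)·-2.375) / (9) = -1.819
Iteration 2:
  x = (6 - (1)·-2.375 - (-1)·-1.819) / (4) = 1.639
  y = (8 - (-1)·1.639 - (-1)·-1.819) / (-4) = -1.955
  z = (-8 - (4)·1.639 - (-1)·-1.955) / (9) = -1.835
Iteration 3:
  x = (6 - (1)·-1.955 - (-1)·-1.835) / (4) = 1.530
  y = (8 - (-1)·1.530 - (-1)·-1.835) / (-4) = -1.924
  z = (-8 - (4)·1.530 - (-1)·-1.924) / (9) = -1.783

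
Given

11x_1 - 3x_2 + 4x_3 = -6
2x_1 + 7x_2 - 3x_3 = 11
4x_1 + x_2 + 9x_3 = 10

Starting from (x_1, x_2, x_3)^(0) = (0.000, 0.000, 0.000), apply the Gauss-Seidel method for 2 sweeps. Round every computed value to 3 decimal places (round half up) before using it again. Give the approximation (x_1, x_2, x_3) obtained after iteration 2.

(-0.497, 2.211, 1.086)

Iteration 1:
  x_1 = (-6 - (-3)·0.000 - (4)·0.000) / (11) = -0.545
  x_2 = (11 - (2)·-0.545 - (-3)·0.000) / (7) = 1.727
  x_3 = (10 - (4)·-0.545 - (1)·1.727) / (9) = 1.161
Iteration 2:
  x_1 = (-6 - (-3)·1.727 - (4)·1.161) / (11) = -0.497
  x_2 = (11 - (2)·-0.497 - (-3)·1.161) / (7) = 2.211
  x_3 = (10 - (4)·-0.497 - (1)·2.211) / (9) = 1.086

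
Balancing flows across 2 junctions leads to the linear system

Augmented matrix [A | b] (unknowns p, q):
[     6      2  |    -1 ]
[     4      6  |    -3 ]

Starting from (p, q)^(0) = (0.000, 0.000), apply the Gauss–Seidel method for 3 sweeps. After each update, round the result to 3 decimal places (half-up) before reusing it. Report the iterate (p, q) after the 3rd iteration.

Iteration 1:
  p = (-1 - (2)·0.000) / (6) = -0.167
  q = (-3 - (4)·-0.167) / (6) = -0.389
Iteration 2:
  p = (-1 - (2)·-0.389) / (6) = -0.037
  q = (-3 - (4)·-0.037) / (6) = -0.475
Iteration 3:
  p = (-1 - (2)·-0.475) / (6) = -0.008
  q = (-3 - (4)·-0.008) / (6) = -0.495

(-0.008, -0.495)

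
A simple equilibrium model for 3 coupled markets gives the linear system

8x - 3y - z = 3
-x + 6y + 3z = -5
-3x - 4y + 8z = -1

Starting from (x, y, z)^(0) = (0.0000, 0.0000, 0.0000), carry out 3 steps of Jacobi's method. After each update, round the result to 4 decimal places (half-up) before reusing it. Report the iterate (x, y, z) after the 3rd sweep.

Iteration 1:
  x = (3 - (-3)·0.0000 - (-1)·0.0000) / (8) = 0.3750
  y = (-5 - (-1)·0.0000 - (3)·0.0000) / (6) = -0.8333
  z = (-1 - (-3)·0.0000 - (-4)·0.0000) / (8) = -0.1250
Iteration 2:
  x = (3 - (-3)·-0.8333 - (-1)·-0.1250) / (8) = 0.0469
  y = (-5 - (-1)·0.3750 - (3)·-0.1250) / (6) = -0.7083
  z = (-1 - (-3)·0.3750 - (-4)·-0.8333) / (8) = -0.4010
Iteration 3:
  x = (3 - (-3)·-0.7083 - (-1)·-0.4010) / (8) = 0.0593
  y = (-5 - (-1)·0.0469 - (3)·-0.4010) / (6) = -0.6250
  z = (-1 - (-3)·0.0469 - (-4)·-0.7083) / (8) = -0.4616

(0.0593, -0.6250, -0.4616)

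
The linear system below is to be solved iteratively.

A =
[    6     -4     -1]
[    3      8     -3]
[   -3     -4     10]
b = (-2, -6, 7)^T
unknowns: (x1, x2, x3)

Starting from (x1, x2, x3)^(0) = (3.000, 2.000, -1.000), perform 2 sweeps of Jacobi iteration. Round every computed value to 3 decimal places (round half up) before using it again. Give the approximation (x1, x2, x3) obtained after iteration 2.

(-1.433, -0.162, 0.050)

Iteration 1:
  x1 = (-2 - (-4)·2.000 - (-1)·-1.000) / (6) = 0.833
  x2 = (-6 - (3)·3.000 - (-3)·-1.000) / (8) = -2.250
  x3 = (7 - (-3)·3.000 - (-4)·2.000) / (10) = 2.400
Iteration 2:
  x1 = (-2 - (-4)·-2.250 - (-1)·2.400) / (6) = -1.433
  x2 = (-6 - (3)·0.833 - (-3)·2.400) / (8) = -0.162
  x3 = (7 - (-3)·0.833 - (-4)·-2.250) / (10) = 0.050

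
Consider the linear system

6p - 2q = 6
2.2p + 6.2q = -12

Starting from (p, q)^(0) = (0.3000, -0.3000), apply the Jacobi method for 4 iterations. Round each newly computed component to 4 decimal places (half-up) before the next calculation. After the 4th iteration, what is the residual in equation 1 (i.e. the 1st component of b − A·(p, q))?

0.0502

Iteration 1:
  p = (6 - (-2)·-0.3000) / (6) = 0.9000
  q = (-12 - (2.2)·0.3000) / (6.2) = -2.0419
Iteration 2:
  p = (6 - (-2)·-2.0419) / (6) = 0.3194
  q = (-12 - (2.2)·0.9000) / (6.2) = -2.2548
Iteration 3:
  p = (6 - (-2)·-2.2548) / (6) = 0.2484
  q = (-12 - (2.2)·0.3194) / (6.2) = -2.0488
Iteration 4:
  p = (6 - (-2)·-2.0488) / (6) = 0.3171
  q = (-12 - (2.2)·0.2484) / (6.2) = -2.0236
Residual b − A·x = (0.0502, -0.1513)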